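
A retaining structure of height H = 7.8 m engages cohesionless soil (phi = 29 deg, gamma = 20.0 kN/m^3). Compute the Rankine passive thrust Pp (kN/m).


Compute passive earth pressure coefficient:
Kp = tan^2(45 + phi/2) = tan^2(59.5) = 2.88206
Compute passive force:
Pp = 0.5 * Kp * gamma * H^2
Pp = 0.5 * 2.88206 * 20.0 * 7.8^2
Pp = 1753.45 kN/m


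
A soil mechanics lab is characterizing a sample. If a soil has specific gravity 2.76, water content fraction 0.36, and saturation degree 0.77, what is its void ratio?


Using the relation e = Gs * w / S
e = 2.76 * 0.36 / 0.77
e = 1.2904


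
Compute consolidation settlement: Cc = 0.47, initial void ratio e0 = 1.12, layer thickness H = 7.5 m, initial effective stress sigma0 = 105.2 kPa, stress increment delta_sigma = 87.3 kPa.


Using Sc = Cc * H / (1 + e0) * log10((sigma0 + delta_sigma) / sigma0)
Stress ratio = (105.2 + 87.3) / 105.2 = 1.82985
log10(1.82985) = 0.262415
Cc * H / (1 + e0) = 0.47 * 7.5 / (1 + 1.12) = 1.66274
Sc = 1.66274 * 0.262415
Sc = 0.4363 m


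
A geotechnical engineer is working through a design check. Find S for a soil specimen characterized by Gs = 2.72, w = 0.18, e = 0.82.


Using S = Gs * w / e
S = 2.72 * 0.18 / 0.82
S = 0.5971


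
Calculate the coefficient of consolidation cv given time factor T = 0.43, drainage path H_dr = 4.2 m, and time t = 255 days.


Using cv = T * H_dr^2 / t
H_dr^2 = 4.2^2 = 17.64
cv = 0.43 * 17.64 / 255
cv = 0.02975 m^2/day


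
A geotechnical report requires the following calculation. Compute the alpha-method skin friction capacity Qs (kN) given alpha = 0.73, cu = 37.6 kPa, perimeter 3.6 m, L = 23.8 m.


Using Qs = alpha * cu * perimeter * L
Qs = 0.73 * 37.6 * 3.6 * 23.8
Qs = 2351.74 kN


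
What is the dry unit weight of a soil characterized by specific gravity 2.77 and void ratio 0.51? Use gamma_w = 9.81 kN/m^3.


Result: 17.996 kN/m^3

Derivation:
Using gamma_d = Gs * gamma_w / (1 + e)
gamma_d = 2.77 * 9.81 / (1 + 0.51)
gamma_d = 2.77 * 9.81 / 1.51
gamma_d = 17.996 kN/m^3


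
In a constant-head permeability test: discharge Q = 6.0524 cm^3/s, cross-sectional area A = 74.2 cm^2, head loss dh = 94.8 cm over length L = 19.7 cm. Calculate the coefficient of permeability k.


Compute hydraulic gradient:
i = dh / L = 94.8 / 19.7 = 4.81218
Then apply Darcy's law:
k = Q / (A * i)
k = 6.0524 / (74.2 * 4.81218)
k = 6.0524 / 357.064
k = 0.01695 cm/s


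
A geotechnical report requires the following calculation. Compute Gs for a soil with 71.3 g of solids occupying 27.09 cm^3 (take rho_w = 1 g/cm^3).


Result: 2.632

Derivation:
Using Gs = m_s / (V_s * rho_w)
Since rho_w = 1 g/cm^3:
Gs = 71.3 / 27.09
Gs = 2.632


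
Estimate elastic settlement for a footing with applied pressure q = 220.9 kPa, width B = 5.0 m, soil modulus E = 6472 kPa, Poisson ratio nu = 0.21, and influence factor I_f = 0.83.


Using Se = q * B * (1 - nu^2) * I_f / E
1 - nu^2 = 1 - 0.21^2 = 0.9559
Se = 220.9 * 5.0 * 0.9559 * 0.83 / 6472
Se = 0.135400 m
Convert to mm: Se = 0.135400 * 1000 = 135.4 mm


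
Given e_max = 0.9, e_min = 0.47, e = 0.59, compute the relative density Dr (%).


Using Dr = (e_max - e) / (e_max - e_min) * 100
e_max - e = 0.9 - 0.59 = 0.31
e_max - e_min = 0.9 - 0.47 = 0.43
Dr = 0.31 / 0.43 * 100
Dr = 72.09 %


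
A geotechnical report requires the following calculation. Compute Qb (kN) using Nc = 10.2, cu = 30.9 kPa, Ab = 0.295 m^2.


Using Qb = Nc * cu * Ab
Qb = 10.2 * 30.9 * 0.295
Qb = 92.98 kN


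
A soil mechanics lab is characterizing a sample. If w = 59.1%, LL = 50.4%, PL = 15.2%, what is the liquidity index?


First compute the plasticity index:
PI = LL - PL = 50.4 - 15.2 = 35.2
Then compute the liquidity index:
LI = (w - PL) / PI
LI = (59.1 - 15.2) / 35.2
LI = 1.247


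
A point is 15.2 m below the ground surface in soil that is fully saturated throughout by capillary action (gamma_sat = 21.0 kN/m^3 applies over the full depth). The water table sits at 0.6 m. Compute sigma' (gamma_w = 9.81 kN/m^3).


Total stress = gamma_sat * depth
sigma = 21.0 * 15.2 = 319.2 kPa
Pore water pressure u = gamma_w * (depth - d_wt)
u = 9.81 * (15.2 - 0.6) = 143.226 kPa
Effective stress = sigma - u
sigma' = 319.2 - 143.226 = 175.97 kPa


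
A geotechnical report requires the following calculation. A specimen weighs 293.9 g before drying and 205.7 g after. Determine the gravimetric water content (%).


Using w = (m_wet - m_dry) / m_dry * 100
m_wet - m_dry = 293.9 - 205.7 = 88.2 g
w = 88.2 / 205.7 * 100
w = 42.88 %


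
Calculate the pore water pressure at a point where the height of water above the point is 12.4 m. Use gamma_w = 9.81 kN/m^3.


Result: 121.64 kPa

Derivation:
Using u = gamma_w * h_w
u = 9.81 * 12.4
u = 121.64 kPa


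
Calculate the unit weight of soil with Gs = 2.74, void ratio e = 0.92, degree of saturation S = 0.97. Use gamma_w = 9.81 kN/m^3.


Result: 18.559 kN/m^3

Derivation:
Using gamma = gamma_w * (Gs + S*e) / (1 + e)
Numerator: Gs + S*e = 2.74 + 0.97*0.92 = 3.6324
Denominator: 1 + e = 1 + 0.92 = 1.92
gamma = 9.81 * 3.6324 / 1.92
gamma = 18.559 kN/m^3


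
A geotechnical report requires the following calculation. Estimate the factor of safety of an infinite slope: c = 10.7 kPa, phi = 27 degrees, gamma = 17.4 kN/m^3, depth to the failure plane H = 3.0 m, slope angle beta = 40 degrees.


Result: 1.024

Derivation:
Using Fs = c / (gamma*H*sin(beta)*cos(beta)) + tan(phi)/tan(beta)
Cohesion contribution = 10.7 / (17.4*3.0*sin(40)*cos(40))
Cohesion contribution = 0.416286
Friction contribution = tan(27)/tan(40) = 0.607229
Fs = 0.416286 + 0.607229
Fs = 1.024


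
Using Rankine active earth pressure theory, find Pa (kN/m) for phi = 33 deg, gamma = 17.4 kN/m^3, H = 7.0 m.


Compute active earth pressure coefficient:
Ka = tan^2(45 - phi/2) = tan^2(28.5) = 0.294801
Compute active force:
Pa = 0.5 * Ka * gamma * H^2
Pa = 0.5 * 0.294801 * 17.4 * 7.0^2
Pa = 125.67 kN/m


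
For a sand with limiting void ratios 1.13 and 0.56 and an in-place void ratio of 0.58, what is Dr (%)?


Result: 96.49 %

Derivation:
Using Dr = (e_max - e) / (e_max - e_min) * 100
e_max - e = 1.13 - 0.58 = 0.55
e_max - e_min = 1.13 - 0.56 = 0.57
Dr = 0.55 / 0.57 * 100
Dr = 96.49 %


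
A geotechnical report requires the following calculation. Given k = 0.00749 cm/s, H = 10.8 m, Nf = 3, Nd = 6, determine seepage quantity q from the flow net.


Convert k to m/s for unit consistency with H:
k = 0.00749 cm/s = 0.00749 / 100 m/s = 7.49e-05 m/s
Using q = k * H * Nf / Nd
Nf / Nd = 3 / 6 = 0.5
q = 7.49e-05 * 10.8 * 0.5
q = 0.0004045 m^3/s per m


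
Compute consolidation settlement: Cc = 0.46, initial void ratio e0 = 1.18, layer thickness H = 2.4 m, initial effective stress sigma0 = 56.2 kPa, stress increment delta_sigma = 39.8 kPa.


Using Sc = Cc * H / (1 + e0) * log10((sigma0 + delta_sigma) / sigma0)
Stress ratio = (56.2 + 39.8) / 56.2 = 1.70819
log10(1.70819) = 0.232535
Cc * H / (1 + e0) = 0.46 * 2.4 / (1 + 1.18) = 0.506422
Sc = 0.506422 * 0.232535
Sc = 0.1178 m


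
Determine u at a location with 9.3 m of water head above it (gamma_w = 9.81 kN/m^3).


Using u = gamma_w * h_w
u = 9.81 * 9.3
u = 91.23 kPa


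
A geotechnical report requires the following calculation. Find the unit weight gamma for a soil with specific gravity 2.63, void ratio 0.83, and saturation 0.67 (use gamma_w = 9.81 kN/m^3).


Using gamma = gamma_w * (Gs + S*e) / (1 + e)
Numerator: Gs + S*e = 2.63 + 0.67*0.83 = 3.1861
Denominator: 1 + e = 1 + 0.83 = 1.83
gamma = 9.81 * 3.1861 / 1.83
gamma = 17.08 kN/m^3


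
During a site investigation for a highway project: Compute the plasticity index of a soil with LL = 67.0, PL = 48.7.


Using PI = LL - PL
PI = 67.0 - 48.7
PI = 18.3


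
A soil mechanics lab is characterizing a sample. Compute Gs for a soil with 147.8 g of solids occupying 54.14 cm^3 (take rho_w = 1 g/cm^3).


Result: 2.73

Derivation:
Using Gs = m_s / (V_s * rho_w)
Since rho_w = 1 g/cm^3:
Gs = 147.8 / 54.14
Gs = 2.73


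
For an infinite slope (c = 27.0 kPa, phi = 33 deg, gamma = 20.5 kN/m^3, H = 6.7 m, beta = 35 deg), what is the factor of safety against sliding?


Using Fs = c / (gamma*H*sin(beta)*cos(beta)) + tan(phi)/tan(beta)
Cohesion contribution = 27.0 / (20.5*6.7*sin(35)*cos(35))
Cohesion contribution = 0.418388
Friction contribution = tan(33)/tan(35) = 0.92745
Fs = 0.418388 + 0.92745
Fs = 1.346


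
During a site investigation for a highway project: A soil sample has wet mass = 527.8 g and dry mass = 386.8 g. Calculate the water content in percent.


Using w = (m_wet - m_dry) / m_dry * 100
m_wet - m_dry = 527.8 - 386.8 = 141.0 g
w = 141.0 / 386.8 * 100
w = 36.45 %


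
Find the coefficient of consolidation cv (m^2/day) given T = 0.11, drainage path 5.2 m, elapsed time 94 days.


Result: 0.03164 m^2/day

Derivation:
Using cv = T * H_dr^2 / t
H_dr^2 = 5.2^2 = 27.04
cv = 0.11 * 27.04 / 94
cv = 0.03164 m^2/day


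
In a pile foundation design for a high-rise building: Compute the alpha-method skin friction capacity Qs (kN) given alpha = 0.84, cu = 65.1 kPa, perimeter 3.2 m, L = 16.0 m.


Using Qs = alpha * cu * perimeter * L
Qs = 0.84 * 65.1 * 3.2 * 16.0
Qs = 2799.82 kN


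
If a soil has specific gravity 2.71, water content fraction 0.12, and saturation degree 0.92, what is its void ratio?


Result: 0.3535

Derivation:
Using the relation e = Gs * w / S
e = 2.71 * 0.12 / 0.92
e = 0.3535


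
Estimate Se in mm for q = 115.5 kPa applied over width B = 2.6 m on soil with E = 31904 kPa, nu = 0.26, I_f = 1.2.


Result: 10.532 mm

Derivation:
Using Se = q * B * (1 - nu^2) * I_f / E
1 - nu^2 = 1 - 0.26^2 = 0.9324
Se = 115.5 * 2.6 * 0.9324 * 1.2 / 31904
Se = 0.010532 m
Convert to mm: Se = 0.010532 * 1000 = 10.532 mm


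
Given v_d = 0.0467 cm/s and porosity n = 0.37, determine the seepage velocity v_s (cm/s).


Using v_s = v_d / n
v_s = 0.0467 / 0.37
v_s = 0.12622 cm/s


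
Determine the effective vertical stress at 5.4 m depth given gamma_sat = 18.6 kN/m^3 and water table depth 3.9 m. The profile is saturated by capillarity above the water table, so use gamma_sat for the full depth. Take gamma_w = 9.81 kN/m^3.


Result: 85.73 kPa

Derivation:
Total stress = gamma_sat * depth
sigma = 18.6 * 5.4 = 100.44 kPa
Pore water pressure u = gamma_w * (depth - d_wt)
u = 9.81 * (5.4 - 3.9) = 14.715 kPa
Effective stress = sigma - u
sigma' = 100.44 - 14.715 = 85.73 kPa


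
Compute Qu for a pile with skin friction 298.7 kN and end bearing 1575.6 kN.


Using Qu = Qf + Qb
Qu = 298.7 + 1575.6
Qu = 1874.3 kN


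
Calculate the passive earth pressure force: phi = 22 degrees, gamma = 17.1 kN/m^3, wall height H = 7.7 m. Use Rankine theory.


Compute passive earth pressure coefficient:
Kp = tan^2(45 + phi/2) = tan^2(56.0) = 2.197987
Compute passive force:
Pp = 0.5 * Kp * gamma * H^2
Pp = 0.5 * 2.197987 * 17.1 * 7.7^2
Pp = 1114.22 kN/m


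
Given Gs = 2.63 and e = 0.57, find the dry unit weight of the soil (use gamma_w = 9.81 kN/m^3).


Using gamma_d = Gs * gamma_w / (1 + e)
gamma_d = 2.63 * 9.81 / (1 + 0.57)
gamma_d = 2.63 * 9.81 / 1.57
gamma_d = 16.433 kN/m^3


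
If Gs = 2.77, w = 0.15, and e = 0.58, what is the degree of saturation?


Result: 0.7164

Derivation:
Using S = Gs * w / e
S = 2.77 * 0.15 / 0.58
S = 0.7164


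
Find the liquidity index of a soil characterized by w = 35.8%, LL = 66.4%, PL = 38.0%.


Result: -0.077

Derivation:
First compute the plasticity index:
PI = LL - PL = 66.4 - 38.0 = 28.4
Then compute the liquidity index:
LI = (w - PL) / PI
LI = (35.8 - 38.0) / 28.4
LI = -0.077


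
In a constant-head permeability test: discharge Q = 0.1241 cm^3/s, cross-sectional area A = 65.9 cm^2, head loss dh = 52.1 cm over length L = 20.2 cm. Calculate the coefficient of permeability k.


Result: 0.00073 cm/s

Derivation:
Compute hydraulic gradient:
i = dh / L = 52.1 / 20.2 = 2.57921
Then apply Darcy's law:
k = Q / (A * i)
k = 0.1241 / (65.9 * 2.57921)
k = 0.1241 / 169.97
k = 0.00073 cm/s


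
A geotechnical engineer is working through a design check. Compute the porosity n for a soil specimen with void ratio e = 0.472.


Result: 0.3207

Derivation:
Using the relation n = e / (1 + e)
n = 0.472 / (1 + 0.472)
n = 0.472 / 1.472
n = 0.3207


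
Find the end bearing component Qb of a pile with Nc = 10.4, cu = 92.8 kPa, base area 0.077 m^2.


Result: 74.31 kN

Derivation:
Using Qb = Nc * cu * Ab
Qb = 10.4 * 92.8 * 0.077
Qb = 74.31 kN


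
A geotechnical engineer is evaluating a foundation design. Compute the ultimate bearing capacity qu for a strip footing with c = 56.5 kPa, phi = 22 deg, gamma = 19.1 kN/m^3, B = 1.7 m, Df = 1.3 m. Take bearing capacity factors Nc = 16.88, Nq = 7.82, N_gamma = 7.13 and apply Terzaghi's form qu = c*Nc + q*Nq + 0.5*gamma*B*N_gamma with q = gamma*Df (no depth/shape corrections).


Compute qu = c*Nc + gamma*Df*Nq + 0.5*gamma*B*N_gamma
Term 1: 56.5 * 16.88 = 953.72
Term 2: 19.1 * 1.3 * 7.82 = 194.1706
Term 3: 0.5 * 19.1 * 1.7 * 7.13 = 115.75555
qu = 953.72 + 194.1706 + 115.75555
qu = 1263.65 kPa


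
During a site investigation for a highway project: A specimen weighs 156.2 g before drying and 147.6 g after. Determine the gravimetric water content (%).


Using w = (m_wet - m_dry) / m_dry * 100
m_wet - m_dry = 156.2 - 147.6 = 8.6 g
w = 8.6 / 147.6 * 100
w = 5.83 %


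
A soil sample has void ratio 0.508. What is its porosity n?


Using the relation n = e / (1 + e)
n = 0.508 / (1 + 0.508)
n = 0.508 / 1.508
n = 0.3369


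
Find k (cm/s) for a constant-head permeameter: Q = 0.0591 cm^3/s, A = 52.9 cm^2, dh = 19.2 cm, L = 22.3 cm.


Compute hydraulic gradient:
i = dh / L = 19.2 / 22.3 = 0.860987
Then apply Darcy's law:
k = Q / (A * i)
k = 0.0591 / (52.9 * 0.860987)
k = 0.0591 / 45.5462
k = 0.001298 cm/s


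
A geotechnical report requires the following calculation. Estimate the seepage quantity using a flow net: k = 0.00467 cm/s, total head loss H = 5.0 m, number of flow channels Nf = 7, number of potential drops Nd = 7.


Convert k to m/s for unit consistency with H:
k = 0.00467 cm/s = 0.00467 / 100 m/s = 4.67e-05 m/s
Using q = k * H * Nf / Nd
Nf / Nd = 7 / 7 = 1.0
q = 4.67e-05 * 5.0 * 1.0
q = 0.0002335 m^3/s per m


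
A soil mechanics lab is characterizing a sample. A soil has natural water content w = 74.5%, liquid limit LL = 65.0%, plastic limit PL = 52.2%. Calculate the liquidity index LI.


First compute the plasticity index:
PI = LL - PL = 65.0 - 52.2 = 12.8
Then compute the liquidity index:
LI = (w - PL) / PI
LI = (74.5 - 52.2) / 12.8
LI = 1.742


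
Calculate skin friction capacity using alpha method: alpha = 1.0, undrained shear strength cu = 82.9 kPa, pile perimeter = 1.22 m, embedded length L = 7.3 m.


Result: 738.31 kN

Derivation:
Using Qs = alpha * cu * perimeter * L
Qs = 1.0 * 82.9 * 1.22 * 7.3
Qs = 738.31 kN


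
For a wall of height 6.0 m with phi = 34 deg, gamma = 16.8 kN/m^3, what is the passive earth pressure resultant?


Result: 1069.63 kN/m

Derivation:
Compute passive earth pressure coefficient:
Kp = tan^2(45 + phi/2) = tan^2(62.0) = 3.537132
Compute passive force:
Pp = 0.5 * Kp * gamma * H^2
Pp = 0.5 * 3.537132 * 16.8 * 6.0^2
Pp = 1069.63 kN/m


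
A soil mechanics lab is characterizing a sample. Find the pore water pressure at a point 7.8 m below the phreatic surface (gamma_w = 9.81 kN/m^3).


Result: 76.52 kPa

Derivation:
Using u = gamma_w * h_w
u = 9.81 * 7.8
u = 76.52 kPa


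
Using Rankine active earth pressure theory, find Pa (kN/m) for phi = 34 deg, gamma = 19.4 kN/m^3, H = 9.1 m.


Result: 227.09 kN/m

Derivation:
Compute active earth pressure coefficient:
Ka = tan^2(45 - phi/2) = tan^2(28.0) = 0.282715
Compute active force:
Pa = 0.5 * Ka * gamma * H^2
Pa = 0.5 * 0.282715 * 19.4 * 9.1^2
Pa = 227.09 kN/m


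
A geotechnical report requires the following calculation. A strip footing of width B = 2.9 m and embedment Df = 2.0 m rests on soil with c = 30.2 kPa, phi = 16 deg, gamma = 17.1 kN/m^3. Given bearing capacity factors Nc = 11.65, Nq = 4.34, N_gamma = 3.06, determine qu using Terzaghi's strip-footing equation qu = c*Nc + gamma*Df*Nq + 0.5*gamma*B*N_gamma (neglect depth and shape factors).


Compute qu = c*Nc + gamma*Df*Nq + 0.5*gamma*B*N_gamma
Term 1: 30.2 * 11.65 = 351.83
Term 2: 17.1 * 2.0 * 4.34 = 148.428
Term 3: 0.5 * 17.1 * 2.9 * 3.06 = 75.8727
qu = 351.83 + 148.428 + 75.8727
qu = 576.13 kPa


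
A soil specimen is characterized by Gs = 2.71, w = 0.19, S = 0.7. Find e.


Result: 0.7356

Derivation:
Using the relation e = Gs * w / S
e = 2.71 * 0.19 / 0.7
e = 0.7356


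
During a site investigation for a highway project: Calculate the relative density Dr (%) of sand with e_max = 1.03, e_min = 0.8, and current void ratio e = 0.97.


Result: 26.09 %

Derivation:
Using Dr = (e_max - e) / (e_max - e_min) * 100
e_max - e = 1.03 - 0.97 = 0.06
e_max - e_min = 1.03 - 0.8 = 0.23
Dr = 0.06 / 0.23 * 100
Dr = 26.09 %


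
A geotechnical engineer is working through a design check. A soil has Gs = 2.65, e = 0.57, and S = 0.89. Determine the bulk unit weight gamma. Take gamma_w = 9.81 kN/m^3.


Using gamma = gamma_w * (Gs + S*e) / (1 + e)
Numerator: Gs + S*e = 2.65 + 0.89*0.57 = 3.1573
Denominator: 1 + e = 1 + 0.57 = 1.57
gamma = 9.81 * 3.1573 / 1.57
gamma = 19.728 kN/m^3


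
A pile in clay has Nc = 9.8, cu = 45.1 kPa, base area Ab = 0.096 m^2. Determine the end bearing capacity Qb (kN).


Using Qb = Nc * cu * Ab
Qb = 9.8 * 45.1 * 0.096
Qb = 42.43 kN


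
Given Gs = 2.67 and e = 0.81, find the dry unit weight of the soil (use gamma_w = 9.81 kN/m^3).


Using gamma_d = Gs * gamma_w / (1 + e)
gamma_d = 2.67 * 9.81 / (1 + 0.81)
gamma_d = 2.67 * 9.81 / 1.81
gamma_d = 14.471 kN/m^3


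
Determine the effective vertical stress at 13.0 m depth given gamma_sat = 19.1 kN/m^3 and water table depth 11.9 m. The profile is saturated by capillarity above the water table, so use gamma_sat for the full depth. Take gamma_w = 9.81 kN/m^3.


Result: 237.51 kPa

Derivation:
Total stress = gamma_sat * depth
sigma = 19.1 * 13.0 = 248.3 kPa
Pore water pressure u = gamma_w * (depth - d_wt)
u = 9.81 * (13.0 - 11.9) = 10.791 kPa
Effective stress = sigma - u
sigma' = 248.3 - 10.791 = 237.51 kPa


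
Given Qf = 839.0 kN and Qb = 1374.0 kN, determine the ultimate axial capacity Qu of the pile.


Result: 2213.0 kN

Derivation:
Using Qu = Qf + Qb
Qu = 839.0 + 1374.0
Qu = 2213.0 kN


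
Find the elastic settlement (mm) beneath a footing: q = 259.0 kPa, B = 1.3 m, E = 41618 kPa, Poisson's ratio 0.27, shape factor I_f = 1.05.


Using Se = q * B * (1 - nu^2) * I_f / E
1 - nu^2 = 1 - 0.27^2 = 0.9271
Se = 259.0 * 1.3 * 0.9271 * 1.05 / 41618
Se = 0.007875 m
Convert to mm: Se = 0.007875 * 1000 = 7.875 mm


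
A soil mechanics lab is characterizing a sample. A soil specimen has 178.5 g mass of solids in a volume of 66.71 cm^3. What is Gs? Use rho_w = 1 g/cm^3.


Using Gs = m_s / (V_s * rho_w)
Since rho_w = 1 g/cm^3:
Gs = 178.5 / 66.71
Gs = 2.676


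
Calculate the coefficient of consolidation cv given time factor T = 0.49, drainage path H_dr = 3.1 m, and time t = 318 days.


Using cv = T * H_dr^2 / t
H_dr^2 = 3.1^2 = 9.61
cv = 0.49 * 9.61 / 318
cv = 0.01481 m^2/day


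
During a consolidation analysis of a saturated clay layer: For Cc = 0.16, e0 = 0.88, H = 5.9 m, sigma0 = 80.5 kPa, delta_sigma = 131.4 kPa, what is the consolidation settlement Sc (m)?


Result: 0.2111 m

Derivation:
Using Sc = Cc * H / (1 + e0) * log10((sigma0 + delta_sigma) / sigma0)
Stress ratio = (80.5 + 131.4) / 80.5 = 2.6323
log10(2.6323) = 0.420335
Cc * H / (1 + e0) = 0.16 * 5.9 / (1 + 0.88) = 0.502128
Sc = 0.502128 * 0.420335
Sc = 0.2111 m


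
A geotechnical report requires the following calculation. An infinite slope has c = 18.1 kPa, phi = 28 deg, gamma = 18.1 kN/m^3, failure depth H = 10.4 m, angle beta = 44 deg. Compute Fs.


Using Fs = c / (gamma*H*sin(beta)*cos(beta)) + tan(phi)/tan(beta)
Cohesion contribution = 18.1 / (18.1*10.4*sin(44)*cos(44))
Cohesion contribution = 0.192425
Friction contribution = tan(28)/tan(44) = 0.550601
Fs = 0.192425 + 0.550601
Fs = 0.743


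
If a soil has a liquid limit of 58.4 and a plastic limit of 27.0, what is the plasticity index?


Using PI = LL - PL
PI = 58.4 - 27.0
PI = 31.4


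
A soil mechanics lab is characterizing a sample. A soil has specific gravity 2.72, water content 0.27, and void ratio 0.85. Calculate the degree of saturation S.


Using S = Gs * w / e
S = 2.72 * 0.27 / 0.85
S = 0.864


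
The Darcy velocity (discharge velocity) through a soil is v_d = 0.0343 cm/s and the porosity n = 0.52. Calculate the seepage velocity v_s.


Result: 0.06596 cm/s

Derivation:
Using v_s = v_d / n
v_s = 0.0343 / 0.52
v_s = 0.06596 cm/s


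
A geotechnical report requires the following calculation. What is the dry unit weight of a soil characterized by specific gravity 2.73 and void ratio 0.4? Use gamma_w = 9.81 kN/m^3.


Using gamma_d = Gs * gamma_w / (1 + e)
gamma_d = 2.73 * 9.81 / (1 + 0.4)
gamma_d = 2.73 * 9.81 / 1.4
gamma_d = 19.13 kN/m^3


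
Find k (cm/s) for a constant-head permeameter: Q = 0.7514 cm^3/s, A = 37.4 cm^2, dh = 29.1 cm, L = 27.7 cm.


Compute hydraulic gradient:
i = dh / L = 29.1 / 27.7 = 1.05054
Then apply Darcy's law:
k = Q / (A * i)
k = 0.7514 / (37.4 * 1.05054)
k = 0.7514 / 39.2903
k = 0.019124 cm/s


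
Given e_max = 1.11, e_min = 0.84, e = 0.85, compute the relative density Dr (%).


Using Dr = (e_max - e) / (e_max - e_min) * 100
e_max - e = 1.11 - 0.85 = 0.26
e_max - e_min = 1.11 - 0.84 = 0.27
Dr = 0.26 / 0.27 * 100
Dr = 96.3 %


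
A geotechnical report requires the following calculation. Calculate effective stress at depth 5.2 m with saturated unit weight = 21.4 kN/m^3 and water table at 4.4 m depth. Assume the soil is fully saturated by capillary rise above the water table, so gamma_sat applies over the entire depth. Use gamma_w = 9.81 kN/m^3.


Total stress = gamma_sat * depth
sigma = 21.4 * 5.2 = 111.28 kPa
Pore water pressure u = gamma_w * (depth - d_wt)
u = 9.81 * (5.2 - 4.4) = 7.848 kPa
Effective stress = sigma - u
sigma' = 111.28 - 7.848 = 103.43 kPa


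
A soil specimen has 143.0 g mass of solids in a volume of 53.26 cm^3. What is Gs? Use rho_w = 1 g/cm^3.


Result: 2.685

Derivation:
Using Gs = m_s / (V_s * rho_w)
Since rho_w = 1 g/cm^3:
Gs = 143.0 / 53.26
Gs = 2.685


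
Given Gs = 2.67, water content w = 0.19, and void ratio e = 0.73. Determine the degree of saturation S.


Using S = Gs * w / e
S = 2.67 * 0.19 / 0.73
S = 0.6949


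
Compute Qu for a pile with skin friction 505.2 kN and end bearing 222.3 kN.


Using Qu = Qf + Qb
Qu = 505.2 + 222.3
Qu = 727.5 kN


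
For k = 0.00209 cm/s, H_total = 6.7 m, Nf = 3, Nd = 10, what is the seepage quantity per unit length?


Convert k to m/s for unit consistency with H:
k = 0.00209 cm/s = 0.00209 / 100 m/s = 2.09e-05 m/s
Using q = k * H * Nf / Nd
Nf / Nd = 3 / 10 = 0.3
q = 2.09e-05 * 6.7 * 0.3
q = 4.201e-05 m^3/s per m


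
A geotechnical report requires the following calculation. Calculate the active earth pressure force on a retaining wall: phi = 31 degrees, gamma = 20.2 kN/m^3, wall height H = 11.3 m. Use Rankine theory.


Result: 412.82 kN/m

Derivation:
Compute active earth pressure coefficient:
Ka = tan^2(45 - phi/2) = tan^2(29.5) = 0.320099
Compute active force:
Pa = 0.5 * Ka * gamma * H^2
Pa = 0.5 * 0.320099 * 20.2 * 11.3^2
Pa = 412.82 kN/m


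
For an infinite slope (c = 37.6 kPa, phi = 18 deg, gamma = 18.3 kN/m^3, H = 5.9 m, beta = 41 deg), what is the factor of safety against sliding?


Using Fs = c / (gamma*H*sin(beta)*cos(beta)) + tan(phi)/tan(beta)
Cohesion contribution = 37.6 / (18.3*5.9*sin(41)*cos(41))
Cohesion contribution = 0.703335
Friction contribution = tan(18)/tan(41) = 0.373777
Fs = 0.703335 + 0.373777
Fs = 1.077


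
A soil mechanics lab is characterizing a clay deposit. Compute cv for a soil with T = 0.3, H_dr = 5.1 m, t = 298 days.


Using cv = T * H_dr^2 / t
H_dr^2 = 5.1^2 = 26.01
cv = 0.3 * 26.01 / 298
cv = 0.02618 m^2/day


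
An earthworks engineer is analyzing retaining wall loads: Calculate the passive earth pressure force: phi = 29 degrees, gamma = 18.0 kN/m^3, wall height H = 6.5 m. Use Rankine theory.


Compute passive earth pressure coefficient:
Kp = tan^2(45 + phi/2) = tan^2(59.5) = 2.88206
Compute passive force:
Pp = 0.5 * Kp * gamma * H^2
Pp = 0.5 * 2.88206 * 18.0 * 6.5^2
Pp = 1095.9 kN/m


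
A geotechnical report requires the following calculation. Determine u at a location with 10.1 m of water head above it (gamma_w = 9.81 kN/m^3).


Result: 99.08 kPa

Derivation:
Using u = gamma_w * h_w
u = 9.81 * 10.1
u = 99.08 kPa


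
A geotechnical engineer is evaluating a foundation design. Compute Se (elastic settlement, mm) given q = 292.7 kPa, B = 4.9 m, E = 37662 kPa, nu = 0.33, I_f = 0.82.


Using Se = q * B * (1 - nu^2) * I_f / E
1 - nu^2 = 1 - 0.33^2 = 0.8911
Se = 292.7 * 4.9 * 0.8911 * 0.82 / 37662
Se = 0.027826 m
Convert to mm: Se = 0.027826 * 1000 = 27.826 mm


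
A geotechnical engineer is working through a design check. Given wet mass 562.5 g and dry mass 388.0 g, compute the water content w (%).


Result: 44.97 %

Derivation:
Using w = (m_wet - m_dry) / m_dry * 100
m_wet - m_dry = 562.5 - 388.0 = 174.5 g
w = 174.5 / 388.0 * 100
w = 44.97 %


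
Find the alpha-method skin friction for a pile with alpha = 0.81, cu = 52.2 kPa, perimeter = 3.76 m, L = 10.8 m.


Result: 1716.99 kN

Derivation:
Using Qs = alpha * cu * perimeter * L
Qs = 0.81 * 52.2 * 3.76 * 10.8
Qs = 1716.99 kN


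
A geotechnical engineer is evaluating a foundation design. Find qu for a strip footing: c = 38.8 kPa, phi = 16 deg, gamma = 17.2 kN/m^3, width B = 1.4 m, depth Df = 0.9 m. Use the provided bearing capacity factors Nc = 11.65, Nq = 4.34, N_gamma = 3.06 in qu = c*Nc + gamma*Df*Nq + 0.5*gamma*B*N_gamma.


Compute qu = c*Nc + gamma*Df*Nq + 0.5*gamma*B*N_gamma
Term 1: 38.8 * 11.65 = 452.02
Term 2: 17.2 * 0.9 * 4.34 = 67.1832
Term 3: 0.5 * 17.2 * 1.4 * 3.06 = 36.8424
qu = 452.02 + 67.1832 + 36.8424
qu = 556.05 kPa


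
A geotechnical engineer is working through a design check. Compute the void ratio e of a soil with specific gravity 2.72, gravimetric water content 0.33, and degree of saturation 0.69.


Using the relation e = Gs * w / S
e = 2.72 * 0.33 / 0.69
e = 1.3009


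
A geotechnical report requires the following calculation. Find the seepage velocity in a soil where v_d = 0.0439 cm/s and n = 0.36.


Using v_s = v_d / n
v_s = 0.0439 / 0.36
v_s = 0.12194 cm/s


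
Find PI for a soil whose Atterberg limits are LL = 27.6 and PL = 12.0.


Using PI = LL - PL
PI = 27.6 - 12.0
PI = 15.6


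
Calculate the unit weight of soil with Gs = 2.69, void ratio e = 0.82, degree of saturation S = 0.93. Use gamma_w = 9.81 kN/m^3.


Using gamma = gamma_w * (Gs + S*e) / (1 + e)
Numerator: Gs + S*e = 2.69 + 0.93*0.82 = 3.4526
Denominator: 1 + e = 1 + 0.82 = 1.82
gamma = 9.81 * 3.4526 / 1.82
gamma = 18.61 kN/m^3


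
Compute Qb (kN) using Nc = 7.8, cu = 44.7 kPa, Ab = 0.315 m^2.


Using Qb = Nc * cu * Ab
Qb = 7.8 * 44.7 * 0.315
Qb = 109.83 kN


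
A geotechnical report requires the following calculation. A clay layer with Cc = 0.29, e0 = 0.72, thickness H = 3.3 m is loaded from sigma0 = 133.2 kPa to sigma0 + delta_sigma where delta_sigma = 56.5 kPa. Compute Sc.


Using Sc = Cc * H / (1 + e0) * log10((sigma0 + delta_sigma) / sigma0)
Stress ratio = (133.2 + 56.5) / 133.2 = 1.42417
log10(1.42417) = 0.153563
Cc * H / (1 + e0) = 0.29 * 3.3 / (1 + 0.72) = 0.556395
Sc = 0.556395 * 0.153563
Sc = 0.0854 m


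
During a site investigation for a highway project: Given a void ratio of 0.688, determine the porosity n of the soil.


Using the relation n = e / (1 + e)
n = 0.688 / (1 + 0.688)
n = 0.688 / 1.688
n = 0.4076


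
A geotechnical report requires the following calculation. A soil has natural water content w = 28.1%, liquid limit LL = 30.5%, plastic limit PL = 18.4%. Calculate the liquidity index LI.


First compute the plasticity index:
PI = LL - PL = 30.5 - 18.4 = 12.1
Then compute the liquidity index:
LI = (w - PL) / PI
LI = (28.1 - 18.4) / 12.1
LI = 0.802


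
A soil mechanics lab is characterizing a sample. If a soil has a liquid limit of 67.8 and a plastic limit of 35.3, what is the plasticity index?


Using PI = LL - PL
PI = 67.8 - 35.3
PI = 32.5


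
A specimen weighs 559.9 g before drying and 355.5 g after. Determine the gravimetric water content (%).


Result: 57.5 %

Derivation:
Using w = (m_wet - m_dry) / m_dry * 100
m_wet - m_dry = 559.9 - 355.5 = 204.4 g
w = 204.4 / 355.5 * 100
w = 57.5 %


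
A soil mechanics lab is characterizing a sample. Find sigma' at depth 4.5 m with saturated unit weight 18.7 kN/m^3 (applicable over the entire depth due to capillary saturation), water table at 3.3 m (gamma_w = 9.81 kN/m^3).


Result: 72.38 kPa

Derivation:
Total stress = gamma_sat * depth
sigma = 18.7 * 4.5 = 84.15 kPa
Pore water pressure u = gamma_w * (depth - d_wt)
u = 9.81 * (4.5 - 3.3) = 11.772 kPa
Effective stress = sigma - u
sigma' = 84.15 - 11.772 = 72.38 kPa


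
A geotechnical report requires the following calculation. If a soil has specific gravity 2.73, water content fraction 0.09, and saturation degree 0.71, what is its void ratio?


Using the relation e = Gs * w / S
e = 2.73 * 0.09 / 0.71
e = 0.3461


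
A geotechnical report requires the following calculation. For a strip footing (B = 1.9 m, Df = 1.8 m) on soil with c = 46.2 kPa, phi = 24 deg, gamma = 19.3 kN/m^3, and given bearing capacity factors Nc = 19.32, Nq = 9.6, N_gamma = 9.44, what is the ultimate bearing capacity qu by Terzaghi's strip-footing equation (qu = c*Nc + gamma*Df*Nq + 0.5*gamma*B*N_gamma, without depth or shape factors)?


Compute qu = c*Nc + gamma*Df*Nq + 0.5*gamma*B*N_gamma
Term 1: 46.2 * 19.32 = 892.584
Term 2: 19.3 * 1.8 * 9.6 = 333.504
Term 3: 0.5 * 19.3 * 1.9 * 9.44 = 173.0824
qu = 892.584 + 333.504 + 173.0824
qu = 1399.17 kPa


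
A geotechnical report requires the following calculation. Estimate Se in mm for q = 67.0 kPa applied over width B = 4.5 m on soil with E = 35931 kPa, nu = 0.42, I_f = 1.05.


Result: 7.256 mm

Derivation:
Using Se = q * B * (1 - nu^2) * I_f / E
1 - nu^2 = 1 - 0.42^2 = 0.8236
Se = 67.0 * 4.5 * 0.8236 * 1.05 / 35931
Se = 0.007256 m
Convert to mm: Se = 0.007256 * 1000 = 7.256 mm


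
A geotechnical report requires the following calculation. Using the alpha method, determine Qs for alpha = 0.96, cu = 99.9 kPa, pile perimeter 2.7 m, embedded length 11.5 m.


Result: 2977.82 kN

Derivation:
Using Qs = alpha * cu * perimeter * L
Qs = 0.96 * 99.9 * 2.7 * 11.5
Qs = 2977.82 kN


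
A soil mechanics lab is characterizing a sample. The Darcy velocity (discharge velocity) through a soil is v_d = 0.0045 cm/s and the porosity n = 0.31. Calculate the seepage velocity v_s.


Using v_s = v_d / n
v_s = 0.0045 / 0.31
v_s = 0.01452 cm/s


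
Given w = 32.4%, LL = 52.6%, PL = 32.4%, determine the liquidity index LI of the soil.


Result: 0.0

Derivation:
First compute the plasticity index:
PI = LL - PL = 52.6 - 32.4 = 20.2
Then compute the liquidity index:
LI = (w - PL) / PI
LI = (32.4 - 32.4) / 20.2
LI = 0.0


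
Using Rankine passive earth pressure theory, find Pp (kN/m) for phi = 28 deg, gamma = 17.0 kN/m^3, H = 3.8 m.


Result: 339.97 kN/m

Derivation:
Compute passive earth pressure coefficient:
Kp = tan^2(45 + phi/2) = tan^2(59.0) = 2.769826
Compute passive force:
Pp = 0.5 * Kp * gamma * H^2
Pp = 0.5 * 2.769826 * 17.0 * 3.8^2
Pp = 339.97 kN/m


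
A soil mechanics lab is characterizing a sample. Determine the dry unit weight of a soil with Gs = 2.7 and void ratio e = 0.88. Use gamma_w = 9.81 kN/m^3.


Using gamma_d = Gs * gamma_w / (1 + e)
gamma_d = 2.7 * 9.81 / (1 + 0.88)
gamma_d = 2.7 * 9.81 / 1.88
gamma_d = 14.089 kN/m^3


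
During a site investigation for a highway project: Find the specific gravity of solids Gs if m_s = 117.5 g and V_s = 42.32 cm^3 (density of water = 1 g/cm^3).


Result: 2.776

Derivation:
Using Gs = m_s / (V_s * rho_w)
Since rho_w = 1 g/cm^3:
Gs = 117.5 / 42.32
Gs = 2.776


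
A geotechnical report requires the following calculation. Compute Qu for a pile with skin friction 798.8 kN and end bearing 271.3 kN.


Using Qu = Qf + Qb
Qu = 798.8 + 271.3
Qu = 1070.1 kN


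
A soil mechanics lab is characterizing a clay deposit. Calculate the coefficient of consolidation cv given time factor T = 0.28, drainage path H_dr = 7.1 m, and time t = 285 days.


Result: 0.04953 m^2/day

Derivation:
Using cv = T * H_dr^2 / t
H_dr^2 = 7.1^2 = 50.41
cv = 0.28 * 50.41 / 285
cv = 0.04953 m^2/day


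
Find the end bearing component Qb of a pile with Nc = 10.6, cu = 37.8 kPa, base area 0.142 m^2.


Result: 56.9 kN

Derivation:
Using Qb = Nc * cu * Ab
Qb = 10.6 * 37.8 * 0.142
Qb = 56.9 kN


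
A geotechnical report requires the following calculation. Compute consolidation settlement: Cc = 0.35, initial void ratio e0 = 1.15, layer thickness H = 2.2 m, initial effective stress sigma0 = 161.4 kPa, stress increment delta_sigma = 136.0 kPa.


Result: 0.0951 m

Derivation:
Using Sc = Cc * H / (1 + e0) * log10((sigma0 + delta_sigma) / sigma0)
Stress ratio = (161.4 + 136.0) / 161.4 = 1.84263
log10(1.84263) = 0.265437
Cc * H / (1 + e0) = 0.35 * 2.2 / (1 + 1.15) = 0.35814
Sc = 0.35814 * 0.265437
Sc = 0.0951 m


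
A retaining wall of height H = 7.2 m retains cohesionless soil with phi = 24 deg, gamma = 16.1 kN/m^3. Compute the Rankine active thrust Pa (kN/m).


Compute active earth pressure coefficient:
Ka = tan^2(45 - phi/2) = tan^2(33.0) = 0.42173
Compute active force:
Pa = 0.5 * Ka * gamma * H^2
Pa = 0.5 * 0.42173 * 16.1 * 7.2^2
Pa = 175.99 kN/m


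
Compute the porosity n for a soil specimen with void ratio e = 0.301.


Using the relation n = e / (1 + e)
n = 0.301 / (1 + 0.301)
n = 0.301 / 1.301
n = 0.2314


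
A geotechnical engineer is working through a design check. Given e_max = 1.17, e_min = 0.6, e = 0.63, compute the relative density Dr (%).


Result: 94.74 %

Derivation:
Using Dr = (e_max - e) / (e_max - e_min) * 100
e_max - e = 1.17 - 0.63 = 0.54
e_max - e_min = 1.17 - 0.6 = 0.57
Dr = 0.54 / 0.57 * 100
Dr = 94.74 %


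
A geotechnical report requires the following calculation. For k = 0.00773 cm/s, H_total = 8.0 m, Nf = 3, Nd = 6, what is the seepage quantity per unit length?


Convert k to m/s for unit consistency with H:
k = 0.00773 cm/s = 0.00773 / 100 m/s = 7.73e-05 m/s
Using q = k * H * Nf / Nd
Nf / Nd = 3 / 6 = 0.5
q = 7.73e-05 * 8.0 * 0.5
q = 0.0003092 m^3/s per m


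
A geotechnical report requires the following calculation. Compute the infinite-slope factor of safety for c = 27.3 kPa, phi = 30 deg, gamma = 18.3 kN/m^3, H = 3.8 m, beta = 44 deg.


Using Fs = c / (gamma*H*sin(beta)*cos(beta)) + tan(phi)/tan(beta)
Cohesion contribution = 27.3 / (18.3*3.8*sin(44)*cos(44))
Cohesion contribution = 0.785638
Friction contribution = tan(30)/tan(44) = 0.597864
Fs = 0.785638 + 0.597864
Fs = 1.384


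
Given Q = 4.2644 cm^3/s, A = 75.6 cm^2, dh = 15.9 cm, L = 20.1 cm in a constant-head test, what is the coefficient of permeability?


Compute hydraulic gradient:
i = dh / L = 15.9 / 20.1 = 0.791045
Then apply Darcy's law:
k = Q / (A * i)
k = 4.2644 / (75.6 * 0.791045)
k = 4.2644 / 59.803
k = 0.071307 cm/s


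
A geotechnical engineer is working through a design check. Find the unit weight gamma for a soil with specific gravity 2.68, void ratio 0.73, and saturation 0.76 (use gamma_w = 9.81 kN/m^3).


Result: 18.343 kN/m^3

Derivation:
Using gamma = gamma_w * (Gs + S*e) / (1 + e)
Numerator: Gs + S*e = 2.68 + 0.76*0.73 = 3.2348
Denominator: 1 + e = 1 + 0.73 = 1.73
gamma = 9.81 * 3.2348 / 1.73
gamma = 18.343 kN/m^3


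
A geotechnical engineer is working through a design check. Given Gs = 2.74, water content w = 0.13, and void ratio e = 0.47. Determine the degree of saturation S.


Using S = Gs * w / e
S = 2.74 * 0.13 / 0.47
S = 0.7579


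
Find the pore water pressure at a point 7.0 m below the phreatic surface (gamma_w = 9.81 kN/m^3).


Result: 68.67 kPa

Derivation:
Using u = gamma_w * h_w
u = 9.81 * 7.0
u = 68.67 kPa


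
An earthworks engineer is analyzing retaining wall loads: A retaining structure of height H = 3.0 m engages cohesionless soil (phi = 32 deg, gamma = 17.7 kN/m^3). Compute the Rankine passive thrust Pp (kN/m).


Result: 259.23 kN/m

Derivation:
Compute passive earth pressure coefficient:
Kp = tan^2(45 + phi/2) = tan^2(61.0) = 3.254588
Compute passive force:
Pp = 0.5 * Kp * gamma * H^2
Pp = 0.5 * 3.254588 * 17.7 * 3.0^2
Pp = 259.23 kN/m


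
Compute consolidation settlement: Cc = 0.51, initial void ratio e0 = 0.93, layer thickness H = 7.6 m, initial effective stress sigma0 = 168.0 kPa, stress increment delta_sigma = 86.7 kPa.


Using Sc = Cc * H / (1 + e0) * log10((sigma0 + delta_sigma) / sigma0)
Stress ratio = (168.0 + 86.7) / 168.0 = 1.51607
log10(1.51607) = 0.18072
Cc * H / (1 + e0) = 0.51 * 7.6 / (1 + 0.93) = 2.00829
Sc = 2.00829 * 0.18072
Sc = 0.3629 m


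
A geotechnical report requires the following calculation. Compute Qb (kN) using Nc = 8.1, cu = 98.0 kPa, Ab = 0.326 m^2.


Using Qb = Nc * cu * Ab
Qb = 8.1 * 98.0 * 0.326
Qb = 258.78 kN


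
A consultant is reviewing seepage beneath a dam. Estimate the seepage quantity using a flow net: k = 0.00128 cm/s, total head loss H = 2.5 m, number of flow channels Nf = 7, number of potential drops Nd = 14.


Result: 1.6e-05 m^3/s per m

Derivation:
Convert k to m/s for unit consistency with H:
k = 0.00128 cm/s = 0.00128 / 100 m/s = 1.28e-05 m/s
Using q = k * H * Nf / Nd
Nf / Nd = 7 / 14 = 0.5
q = 1.28e-05 * 2.5 * 0.5
q = 1.6e-05 m^3/s per m


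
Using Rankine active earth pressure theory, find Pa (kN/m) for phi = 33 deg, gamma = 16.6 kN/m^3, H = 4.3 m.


Result: 45.24 kN/m

Derivation:
Compute active earth pressure coefficient:
Ka = tan^2(45 - phi/2) = tan^2(28.5) = 0.294801
Compute active force:
Pa = 0.5 * Ka * gamma * H^2
Pa = 0.5 * 0.294801 * 16.6 * 4.3^2
Pa = 45.24 kN/m


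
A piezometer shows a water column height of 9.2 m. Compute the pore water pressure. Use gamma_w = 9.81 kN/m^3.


Result: 90.25 kPa

Derivation:
Using u = gamma_w * h_w
u = 9.81 * 9.2
u = 90.25 kPa


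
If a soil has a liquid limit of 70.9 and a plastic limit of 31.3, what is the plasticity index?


Using PI = LL - PL
PI = 70.9 - 31.3
PI = 39.6


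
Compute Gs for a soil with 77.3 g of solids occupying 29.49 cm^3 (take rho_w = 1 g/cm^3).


Using Gs = m_s / (V_s * rho_w)
Since rho_w = 1 g/cm^3:
Gs = 77.3 / 29.49
Gs = 2.621


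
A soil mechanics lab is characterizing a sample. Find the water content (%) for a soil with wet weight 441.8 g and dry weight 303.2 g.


Using w = (m_wet - m_dry) / m_dry * 100
m_wet - m_dry = 441.8 - 303.2 = 138.6 g
w = 138.6 / 303.2 * 100
w = 45.71 %


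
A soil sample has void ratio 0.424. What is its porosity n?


Result: 0.2978

Derivation:
Using the relation n = e / (1 + e)
n = 0.424 / (1 + 0.424)
n = 0.424 / 1.424
n = 0.2978


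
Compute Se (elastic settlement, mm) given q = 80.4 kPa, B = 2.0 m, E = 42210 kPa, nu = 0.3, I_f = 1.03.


Using Se = q * B * (1 - nu^2) * I_f / E
1 - nu^2 = 1 - 0.3^2 = 0.91
Se = 80.4 * 2.0 * 0.91 * 1.03 / 42210
Se = 0.003571 m
Convert to mm: Se = 0.003571 * 1000 = 3.571 mm


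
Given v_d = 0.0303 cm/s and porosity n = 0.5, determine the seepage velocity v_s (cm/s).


Using v_s = v_d / n
v_s = 0.0303 / 0.5
v_s = 0.0606 cm/s


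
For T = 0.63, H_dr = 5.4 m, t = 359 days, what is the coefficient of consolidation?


Result: 0.05117 m^2/day

Derivation:
Using cv = T * H_dr^2 / t
H_dr^2 = 5.4^2 = 29.16
cv = 0.63 * 29.16 / 359
cv = 0.05117 m^2/day


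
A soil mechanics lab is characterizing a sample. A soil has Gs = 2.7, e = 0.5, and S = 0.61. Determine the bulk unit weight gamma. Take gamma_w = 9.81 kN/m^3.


Using gamma = gamma_w * (Gs + S*e) / (1 + e)
Numerator: Gs + S*e = 2.7 + 0.61*0.5 = 3.005
Denominator: 1 + e = 1 + 0.5 = 1.5
gamma = 9.81 * 3.005 / 1.5
gamma = 19.653 kN/m^3
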